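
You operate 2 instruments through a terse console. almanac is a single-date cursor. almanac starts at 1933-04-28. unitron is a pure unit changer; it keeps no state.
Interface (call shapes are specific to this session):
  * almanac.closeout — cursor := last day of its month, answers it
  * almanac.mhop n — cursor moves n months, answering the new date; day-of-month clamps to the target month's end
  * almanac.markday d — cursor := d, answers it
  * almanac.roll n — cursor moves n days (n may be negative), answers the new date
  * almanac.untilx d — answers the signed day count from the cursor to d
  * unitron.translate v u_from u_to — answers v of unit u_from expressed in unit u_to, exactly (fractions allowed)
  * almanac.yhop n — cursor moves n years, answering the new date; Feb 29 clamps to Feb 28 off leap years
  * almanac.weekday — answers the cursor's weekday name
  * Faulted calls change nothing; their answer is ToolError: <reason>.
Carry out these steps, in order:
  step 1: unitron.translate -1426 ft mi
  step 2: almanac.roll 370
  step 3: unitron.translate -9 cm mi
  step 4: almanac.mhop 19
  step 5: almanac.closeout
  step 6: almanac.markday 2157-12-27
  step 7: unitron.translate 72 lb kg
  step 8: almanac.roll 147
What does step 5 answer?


Calling translate(v='-1426', u_from='ft', u_to='mi'), and observe -713/2640.
I call roll(n='370'), which returns 1934-05-03.
Calling translate(v='-9', u_from='cm', u_to='mi'), and see -5/89408.
Now I run mhop(n='19'), and see 1935-12-03.
Using closeout, giving 1935-12-31.
Next I call markday(d='2157-12-27'), and observe 2157-12-27.
Next I call translate(v='72', u_from='lb', u_to='kg'), and see 408233133/12500000.
Next I call roll(n='147'), — result: 2158-05-23.

Answer: 1935-12-31


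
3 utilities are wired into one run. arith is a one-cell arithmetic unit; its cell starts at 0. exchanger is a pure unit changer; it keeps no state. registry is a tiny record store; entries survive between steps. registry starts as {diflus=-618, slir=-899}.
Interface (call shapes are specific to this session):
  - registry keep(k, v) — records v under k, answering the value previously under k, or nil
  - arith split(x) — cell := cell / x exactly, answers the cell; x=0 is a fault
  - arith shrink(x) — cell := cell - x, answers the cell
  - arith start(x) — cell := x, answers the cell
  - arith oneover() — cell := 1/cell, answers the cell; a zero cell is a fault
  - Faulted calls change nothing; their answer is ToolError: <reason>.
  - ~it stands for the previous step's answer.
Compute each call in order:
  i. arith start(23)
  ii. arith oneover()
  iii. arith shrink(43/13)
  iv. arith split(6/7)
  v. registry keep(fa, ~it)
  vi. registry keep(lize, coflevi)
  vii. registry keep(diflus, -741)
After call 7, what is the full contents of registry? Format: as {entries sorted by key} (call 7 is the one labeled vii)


// 1. arith start(x: 23) => 23
// 2. arith oneover() => 1/23
// 3. arith shrink(x: 43/13) => -976/299
// 4. arith split(x: 6/7) => -3416/897
// 5. registry keep(k: fa, v: ~it) => nil
// 6. registry keep(k: lize, v: coflevi) => nil
// 7. registry keep(k: diflus, v: -741) => -618

Answer: {diflus=-741, fa=-3416/897, lize=coflevi, slir=-899}


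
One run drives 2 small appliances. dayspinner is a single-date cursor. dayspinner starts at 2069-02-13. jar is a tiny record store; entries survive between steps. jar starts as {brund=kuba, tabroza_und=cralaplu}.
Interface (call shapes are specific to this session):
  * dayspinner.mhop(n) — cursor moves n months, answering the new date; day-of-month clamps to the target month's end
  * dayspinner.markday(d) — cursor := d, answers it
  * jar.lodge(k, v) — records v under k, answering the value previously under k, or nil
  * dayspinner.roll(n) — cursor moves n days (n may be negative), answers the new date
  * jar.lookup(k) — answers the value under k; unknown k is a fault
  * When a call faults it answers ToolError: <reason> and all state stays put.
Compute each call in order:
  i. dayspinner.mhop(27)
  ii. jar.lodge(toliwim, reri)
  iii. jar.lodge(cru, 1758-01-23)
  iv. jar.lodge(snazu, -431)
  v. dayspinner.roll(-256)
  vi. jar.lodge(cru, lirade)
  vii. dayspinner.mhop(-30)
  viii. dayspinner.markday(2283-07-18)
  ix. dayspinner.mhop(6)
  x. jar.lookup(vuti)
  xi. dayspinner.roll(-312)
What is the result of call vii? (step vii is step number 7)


Answer: 2068-02-29

Derivation:
→ dayspinner.mhop(n='27')
← 2071-05-13
→ jar.lodge(k='toliwim', v='reri')
← nil
→ jar.lodge(k='cru', v='1758-01-23')
← nil
→ jar.lodge(k='snazu', v='-431')
← nil
→ dayspinner.roll(n='-256')
← 2070-08-30
→ jar.lodge(k='cru', v='lirade')
← 1758-01-23
→ dayspinner.mhop(n='-30')
← 2068-02-29
→ dayspinner.markday(d='2283-07-18')
← 2283-07-18
→ dayspinner.mhop(n='6')
← 2284-01-18
→ jar.lookup(k='vuti')
← ToolError: no such key vuti
→ dayspinner.roll(n='-312')
← 2283-03-12


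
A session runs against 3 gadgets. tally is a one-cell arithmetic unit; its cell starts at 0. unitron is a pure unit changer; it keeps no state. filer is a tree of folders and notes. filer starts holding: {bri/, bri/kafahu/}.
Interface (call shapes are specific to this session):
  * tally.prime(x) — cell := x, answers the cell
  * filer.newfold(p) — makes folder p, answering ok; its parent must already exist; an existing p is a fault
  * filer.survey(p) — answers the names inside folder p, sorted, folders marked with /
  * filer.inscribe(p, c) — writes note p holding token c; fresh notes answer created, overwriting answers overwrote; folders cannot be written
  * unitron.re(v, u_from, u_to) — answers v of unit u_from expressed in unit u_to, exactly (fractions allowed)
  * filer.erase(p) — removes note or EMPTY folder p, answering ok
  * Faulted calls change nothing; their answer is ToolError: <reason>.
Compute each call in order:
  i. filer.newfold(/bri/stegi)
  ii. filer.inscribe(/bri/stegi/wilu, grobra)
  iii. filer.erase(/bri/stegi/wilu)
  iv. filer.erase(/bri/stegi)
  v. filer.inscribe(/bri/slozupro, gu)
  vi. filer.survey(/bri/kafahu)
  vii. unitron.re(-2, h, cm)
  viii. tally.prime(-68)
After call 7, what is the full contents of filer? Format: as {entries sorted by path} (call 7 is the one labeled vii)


>>> newfold p=/bri/stegi
[out] ok
>>> inscribe p=/bri/stegi/wilu c=grobra
[out] created
>>> erase p=/bri/stegi/wilu
[out] ok
>>> erase p=/bri/stegi
[out] ok
>>> inscribe p=/bri/slozupro c=gu
[out] created
>>> survey p=/bri/kafahu
[out] []
>>> re v=-2 u_from=h u_to=cm
[out] ToolError: incompatible units
>>> prime x=-68
[out] -68

Answer: {bri/, bri/kafahu/, bri/slozupro=gu}


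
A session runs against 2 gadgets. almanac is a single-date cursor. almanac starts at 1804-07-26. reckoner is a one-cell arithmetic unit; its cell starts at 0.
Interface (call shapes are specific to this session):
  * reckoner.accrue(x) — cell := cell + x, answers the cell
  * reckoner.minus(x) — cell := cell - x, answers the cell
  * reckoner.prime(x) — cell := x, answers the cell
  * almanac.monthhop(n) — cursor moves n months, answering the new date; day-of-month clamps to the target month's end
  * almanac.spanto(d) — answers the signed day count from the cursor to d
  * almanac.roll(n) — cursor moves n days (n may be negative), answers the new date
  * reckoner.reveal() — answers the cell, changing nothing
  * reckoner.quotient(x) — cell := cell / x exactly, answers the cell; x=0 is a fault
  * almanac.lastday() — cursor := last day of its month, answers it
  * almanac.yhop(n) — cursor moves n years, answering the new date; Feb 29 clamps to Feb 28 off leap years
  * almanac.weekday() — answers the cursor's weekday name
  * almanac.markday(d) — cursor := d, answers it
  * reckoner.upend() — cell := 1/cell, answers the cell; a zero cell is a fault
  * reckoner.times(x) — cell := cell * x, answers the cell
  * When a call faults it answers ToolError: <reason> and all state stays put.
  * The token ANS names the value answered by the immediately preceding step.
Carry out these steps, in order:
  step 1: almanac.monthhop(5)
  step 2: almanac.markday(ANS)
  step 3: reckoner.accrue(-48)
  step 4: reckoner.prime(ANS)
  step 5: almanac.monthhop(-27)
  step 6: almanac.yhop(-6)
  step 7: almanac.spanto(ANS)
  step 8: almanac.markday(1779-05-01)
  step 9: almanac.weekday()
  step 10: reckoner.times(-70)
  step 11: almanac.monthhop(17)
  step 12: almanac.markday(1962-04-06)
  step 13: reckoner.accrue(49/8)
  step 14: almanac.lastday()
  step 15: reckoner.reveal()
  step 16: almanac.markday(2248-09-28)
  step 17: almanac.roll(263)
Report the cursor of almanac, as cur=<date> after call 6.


! monthhop(n='5') == 1804-12-26
! markday(d='ANS') == 1804-12-26
! accrue(x='-48') == -48
! prime(x='ANS') == -48
! monthhop(n='-27') == 1802-09-26
! yhop(n='-6') == 1796-09-26
! spanto(d='ANS') == 0
! markday(d='1779-05-01') == 1779-05-01
! weekday() == Saturday
! times(x='-70') == 3360
! monthhop(n='17') == 1780-10-01
! markday(d='1962-04-06') == 1962-04-06
! accrue(x='49/8') == 26929/8
! lastday() == 1962-04-30
! reveal() == 26929/8
! markday(d='2248-09-28') == 2248-09-28
! roll(n='263') == 2249-06-18

Answer: cur=1796-09-26


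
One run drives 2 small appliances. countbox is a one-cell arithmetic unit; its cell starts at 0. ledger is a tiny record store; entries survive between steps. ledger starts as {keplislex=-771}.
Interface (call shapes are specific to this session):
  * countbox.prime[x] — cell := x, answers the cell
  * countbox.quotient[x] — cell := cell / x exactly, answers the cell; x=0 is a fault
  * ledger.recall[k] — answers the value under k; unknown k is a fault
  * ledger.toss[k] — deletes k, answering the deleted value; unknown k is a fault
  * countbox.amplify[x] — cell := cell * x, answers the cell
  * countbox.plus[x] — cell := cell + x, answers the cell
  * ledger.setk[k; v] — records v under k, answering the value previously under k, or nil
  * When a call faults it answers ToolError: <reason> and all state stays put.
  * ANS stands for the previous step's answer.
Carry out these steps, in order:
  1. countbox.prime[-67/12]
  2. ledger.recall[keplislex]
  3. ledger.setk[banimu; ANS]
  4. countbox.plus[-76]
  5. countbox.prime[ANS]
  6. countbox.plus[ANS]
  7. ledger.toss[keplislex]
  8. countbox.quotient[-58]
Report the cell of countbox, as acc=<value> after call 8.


> prime -67/12
:: -67/12
> recall keplislex
:: -771
> setk banimu ANS
:: nil
> plus -76
:: -979/12
> prime ANS
:: -979/12
> plus ANS
:: -979/6
> toss keplislex
:: -771
> quotient -58
:: 979/348

Answer: acc=979/348


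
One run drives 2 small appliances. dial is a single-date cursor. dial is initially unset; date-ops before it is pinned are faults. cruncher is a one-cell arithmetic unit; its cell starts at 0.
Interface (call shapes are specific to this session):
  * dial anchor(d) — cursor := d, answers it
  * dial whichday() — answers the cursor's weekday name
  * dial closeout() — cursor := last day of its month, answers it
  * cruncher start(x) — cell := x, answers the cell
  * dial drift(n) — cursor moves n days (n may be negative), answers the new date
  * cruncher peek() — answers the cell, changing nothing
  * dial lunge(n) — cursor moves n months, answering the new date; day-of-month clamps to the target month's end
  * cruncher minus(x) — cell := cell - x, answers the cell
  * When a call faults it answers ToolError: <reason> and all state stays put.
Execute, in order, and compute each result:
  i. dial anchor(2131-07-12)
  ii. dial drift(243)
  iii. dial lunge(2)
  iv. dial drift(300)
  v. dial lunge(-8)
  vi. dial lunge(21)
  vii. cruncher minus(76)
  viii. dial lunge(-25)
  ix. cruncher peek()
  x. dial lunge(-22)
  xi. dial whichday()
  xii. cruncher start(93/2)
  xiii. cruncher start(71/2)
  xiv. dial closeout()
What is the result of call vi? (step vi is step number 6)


>> dial anchor(d=2131-07-12)
<< 2131-07-12
>> dial drift(n=243)
<< 2132-03-11
>> dial lunge(n=2)
<< 2132-05-11
>> dial drift(n=300)
<< 2133-03-07
>> dial lunge(n=-8)
<< 2132-07-07
>> dial lunge(n=21)
<< 2134-04-07
>> cruncher minus(x=76)
<< -76
>> dial lunge(n=-25)
<< 2132-03-07
>> cruncher peek()
<< -76
>> dial lunge(n=-22)
<< 2130-05-07
>> dial whichday()
<< Sunday
>> cruncher start(x=93/2)
<< 93/2
>> cruncher start(x=71/2)
<< 71/2
>> dial closeout()
<< 2130-05-31

Answer: 2134-04-07


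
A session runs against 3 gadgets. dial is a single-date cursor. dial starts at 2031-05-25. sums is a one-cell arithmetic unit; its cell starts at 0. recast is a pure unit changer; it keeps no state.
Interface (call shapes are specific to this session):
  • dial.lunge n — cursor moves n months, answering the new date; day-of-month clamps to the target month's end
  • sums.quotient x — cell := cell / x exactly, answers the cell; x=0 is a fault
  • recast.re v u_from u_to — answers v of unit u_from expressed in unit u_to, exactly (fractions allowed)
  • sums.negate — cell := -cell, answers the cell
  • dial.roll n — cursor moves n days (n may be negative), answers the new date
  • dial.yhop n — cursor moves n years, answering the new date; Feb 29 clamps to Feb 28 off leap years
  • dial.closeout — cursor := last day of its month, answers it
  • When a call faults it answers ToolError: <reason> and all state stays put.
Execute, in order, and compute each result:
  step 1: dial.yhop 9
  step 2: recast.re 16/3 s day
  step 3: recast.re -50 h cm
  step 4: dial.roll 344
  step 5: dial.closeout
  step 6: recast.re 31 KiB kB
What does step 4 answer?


Answer: 2041-05-04

Derivation:
-> yhop(n=9)
<- 2040-05-25
-> re(v=16/3, u_from=s, u_to=day)
<- 1/16200
-> re(v=-50, u_from=h, u_to=cm)
<- ToolError: incompatible units
-> roll(n=344)
<- 2041-05-04
-> closeout()
<- 2041-05-31
-> re(v=31, u_from=KiB, u_to=kB)
<- 3968/125


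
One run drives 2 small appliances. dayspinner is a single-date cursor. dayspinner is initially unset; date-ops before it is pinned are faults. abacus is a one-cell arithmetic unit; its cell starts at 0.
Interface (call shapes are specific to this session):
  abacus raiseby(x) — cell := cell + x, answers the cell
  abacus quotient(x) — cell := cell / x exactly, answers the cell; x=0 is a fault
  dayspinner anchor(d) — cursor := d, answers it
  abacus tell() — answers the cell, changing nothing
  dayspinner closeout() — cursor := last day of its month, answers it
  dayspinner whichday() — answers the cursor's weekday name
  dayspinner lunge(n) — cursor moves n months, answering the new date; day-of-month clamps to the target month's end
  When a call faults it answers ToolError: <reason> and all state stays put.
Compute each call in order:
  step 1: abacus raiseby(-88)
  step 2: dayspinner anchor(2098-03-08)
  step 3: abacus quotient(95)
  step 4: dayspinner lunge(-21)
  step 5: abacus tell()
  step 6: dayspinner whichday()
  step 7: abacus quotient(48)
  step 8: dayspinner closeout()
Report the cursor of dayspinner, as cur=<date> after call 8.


Act: abacus raiseby[x→-88]
Obs: -88
Act: dayspinner anchor[d→2098-03-08]
Obs: 2098-03-08
Act: abacus quotient[x→95]
Obs: -88/95
Act: dayspinner lunge[n→-21]
Obs: 2096-06-08
Act: abacus tell[]
Obs: -88/95
Act: dayspinner whichday[]
Obs: Friday
Act: abacus quotient[x→48]
Obs: -11/570
Act: dayspinner closeout[]
Obs: 2096-06-30

Answer: cur=2096-06-30


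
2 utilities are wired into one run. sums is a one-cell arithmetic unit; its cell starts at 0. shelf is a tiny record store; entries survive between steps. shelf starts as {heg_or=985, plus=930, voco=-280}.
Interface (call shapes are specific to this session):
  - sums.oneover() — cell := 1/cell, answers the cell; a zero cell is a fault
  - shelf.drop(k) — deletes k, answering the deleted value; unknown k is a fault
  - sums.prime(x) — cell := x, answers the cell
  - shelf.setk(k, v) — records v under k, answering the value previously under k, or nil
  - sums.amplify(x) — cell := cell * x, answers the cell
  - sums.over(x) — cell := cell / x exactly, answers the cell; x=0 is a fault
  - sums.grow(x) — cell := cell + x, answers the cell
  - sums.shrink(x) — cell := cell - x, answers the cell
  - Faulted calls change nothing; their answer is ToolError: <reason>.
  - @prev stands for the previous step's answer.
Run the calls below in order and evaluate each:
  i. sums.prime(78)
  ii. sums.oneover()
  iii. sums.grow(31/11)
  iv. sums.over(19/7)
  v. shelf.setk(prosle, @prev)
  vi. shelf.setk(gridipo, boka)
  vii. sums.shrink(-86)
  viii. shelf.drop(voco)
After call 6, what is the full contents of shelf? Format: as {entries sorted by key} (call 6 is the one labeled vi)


Answer: {gridipo=boka, heg_or=985, plus=930, prosle=17003/16302, voco=-280}

Derivation:
I try sums.prime on x→78, and get 78.
Then sums.oneover(), and see 1/78.
Now I run sums.grow on x→31/11, and see 2429/858.
I invoke sums.over on x→19/7: 17003/16302.
I try shelf.setk on k→prosle, v→@prev: nil.
Next I call shelf.setk on k→gridipo, v→boka, which returns nil.
I use sums.shrink on x→-86, — result: 1418975/16302.
Invoking shelf.drop on k→voco, and get -280.


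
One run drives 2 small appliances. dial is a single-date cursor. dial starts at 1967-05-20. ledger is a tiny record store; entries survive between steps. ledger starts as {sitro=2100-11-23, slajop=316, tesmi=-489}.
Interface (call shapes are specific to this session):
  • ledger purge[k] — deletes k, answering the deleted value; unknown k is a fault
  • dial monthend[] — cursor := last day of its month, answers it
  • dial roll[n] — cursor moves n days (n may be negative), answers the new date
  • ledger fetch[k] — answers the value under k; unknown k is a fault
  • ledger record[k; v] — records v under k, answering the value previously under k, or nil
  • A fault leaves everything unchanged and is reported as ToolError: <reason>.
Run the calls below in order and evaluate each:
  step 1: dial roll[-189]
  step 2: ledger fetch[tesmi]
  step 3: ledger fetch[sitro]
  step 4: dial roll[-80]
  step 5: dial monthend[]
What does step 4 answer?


Answer: 1966-08-24

Derivation:
% dial roll n→-189
  1966-11-12
% ledger fetch k→tesmi
  -489
% ledger fetch k→sitro
  2100-11-23
% dial roll n→-80
  1966-08-24
% dial monthend
  1966-08-31


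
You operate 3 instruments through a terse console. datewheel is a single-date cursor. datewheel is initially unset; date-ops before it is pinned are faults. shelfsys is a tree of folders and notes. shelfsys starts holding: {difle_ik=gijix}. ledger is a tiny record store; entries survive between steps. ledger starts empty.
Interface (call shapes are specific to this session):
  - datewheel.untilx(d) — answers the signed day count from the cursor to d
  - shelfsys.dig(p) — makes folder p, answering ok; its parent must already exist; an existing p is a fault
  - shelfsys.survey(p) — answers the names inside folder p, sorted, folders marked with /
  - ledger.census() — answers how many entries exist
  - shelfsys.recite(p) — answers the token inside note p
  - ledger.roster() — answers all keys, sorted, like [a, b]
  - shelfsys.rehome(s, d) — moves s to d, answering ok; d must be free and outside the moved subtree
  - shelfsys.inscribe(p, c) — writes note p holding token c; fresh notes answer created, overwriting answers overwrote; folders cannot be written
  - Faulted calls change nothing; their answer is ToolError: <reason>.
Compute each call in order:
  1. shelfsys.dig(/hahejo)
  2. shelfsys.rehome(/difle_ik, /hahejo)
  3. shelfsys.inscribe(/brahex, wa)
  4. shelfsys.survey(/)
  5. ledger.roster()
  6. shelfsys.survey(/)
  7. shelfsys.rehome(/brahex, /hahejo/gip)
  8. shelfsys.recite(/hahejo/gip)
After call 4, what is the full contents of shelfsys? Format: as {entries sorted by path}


Answer: {brahex=wa, difle_ik=gijix, hahejo/}

Derivation:
Do: shelfsys.dig[/hahejo]
See: ok
Do: shelfsys.rehome[/difle_ik; /hahejo]
See: ToolError: exists
Do: shelfsys.inscribe[/brahex; wa]
See: created
Do: shelfsys.survey[/]
See: [brahex, difle_ik, hahejo/]
Do: ledger.roster[]
See: []
Do: shelfsys.survey[/]
See: [brahex, difle_ik, hahejo/]
Do: shelfsys.rehome[/brahex; /hahejo/gip]
See: ok
Do: shelfsys.recite[/hahejo/gip]
See: wa


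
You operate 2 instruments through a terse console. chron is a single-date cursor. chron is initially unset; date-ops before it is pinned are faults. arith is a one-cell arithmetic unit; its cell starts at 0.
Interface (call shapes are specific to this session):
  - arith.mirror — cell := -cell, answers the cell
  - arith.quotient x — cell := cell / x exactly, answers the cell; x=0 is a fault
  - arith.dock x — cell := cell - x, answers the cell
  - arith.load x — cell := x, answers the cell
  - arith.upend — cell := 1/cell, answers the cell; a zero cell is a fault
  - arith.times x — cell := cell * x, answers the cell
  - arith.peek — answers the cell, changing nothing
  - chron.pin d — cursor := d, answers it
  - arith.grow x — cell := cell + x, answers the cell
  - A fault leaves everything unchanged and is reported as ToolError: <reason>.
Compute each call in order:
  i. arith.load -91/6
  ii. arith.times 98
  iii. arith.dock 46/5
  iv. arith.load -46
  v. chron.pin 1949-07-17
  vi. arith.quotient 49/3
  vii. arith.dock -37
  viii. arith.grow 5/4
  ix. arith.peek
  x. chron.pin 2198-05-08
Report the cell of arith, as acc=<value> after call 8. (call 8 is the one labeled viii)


>> arith.load(-91/6)
<< -91/6
>> arith.times(98)
<< -4459/3
>> arith.dock(46/5)
<< -22433/15
>> arith.load(-46)
<< -46
>> chron.pin(1949-07-17)
<< 1949-07-17
>> arith.quotient(49/3)
<< -138/49
>> arith.dock(-37)
<< 1675/49
>> arith.grow(5/4)
<< 6945/196
>> arith.peek()
<< 6945/196
>> chron.pin(2198-05-08)
<< 2198-05-08

Answer: acc=6945/196


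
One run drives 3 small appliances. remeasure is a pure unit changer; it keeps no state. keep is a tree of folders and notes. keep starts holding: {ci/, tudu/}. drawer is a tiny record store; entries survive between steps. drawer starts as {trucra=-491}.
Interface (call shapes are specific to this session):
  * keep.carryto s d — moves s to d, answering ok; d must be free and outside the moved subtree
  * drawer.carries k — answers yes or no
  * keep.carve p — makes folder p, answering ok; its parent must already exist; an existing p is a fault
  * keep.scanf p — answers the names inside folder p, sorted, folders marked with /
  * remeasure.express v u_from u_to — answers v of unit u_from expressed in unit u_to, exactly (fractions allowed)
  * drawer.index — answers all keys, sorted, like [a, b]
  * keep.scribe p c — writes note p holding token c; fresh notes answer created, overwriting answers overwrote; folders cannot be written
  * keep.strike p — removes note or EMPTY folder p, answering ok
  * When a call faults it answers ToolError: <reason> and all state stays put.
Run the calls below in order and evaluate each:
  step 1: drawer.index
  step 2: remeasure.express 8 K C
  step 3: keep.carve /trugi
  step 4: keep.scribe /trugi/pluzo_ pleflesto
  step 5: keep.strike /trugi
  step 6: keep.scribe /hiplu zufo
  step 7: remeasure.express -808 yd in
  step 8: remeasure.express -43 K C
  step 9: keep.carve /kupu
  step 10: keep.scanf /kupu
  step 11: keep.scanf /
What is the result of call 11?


% 1. index() => [trucra]
% 2. express(v: 8, u_from: K, u_to: C) => -5303/20
% 3. carve(p: /trugi) => ok
% 4. scribe(p: /trugi/pluzo_, c: pleflesto) => created
% 5. strike(p: /trugi) => ToolError: not empty
% 6. scribe(p: /hiplu, c: zufo) => created
% 7. express(v: -808, u_from: yd, u_to: in) => -29088
% 8. express(v: -43, u_from: K, u_to: C) => -6323/20
% 9. carve(p: /kupu) => ok
% 10. scanf(p: /kupu) => []
% 11. scanf(p: /) => [ci/, hiplu, kupu/, trugi/, tudu/]

Answer: [ci/, hiplu, kupu/, trugi/, tudu/]


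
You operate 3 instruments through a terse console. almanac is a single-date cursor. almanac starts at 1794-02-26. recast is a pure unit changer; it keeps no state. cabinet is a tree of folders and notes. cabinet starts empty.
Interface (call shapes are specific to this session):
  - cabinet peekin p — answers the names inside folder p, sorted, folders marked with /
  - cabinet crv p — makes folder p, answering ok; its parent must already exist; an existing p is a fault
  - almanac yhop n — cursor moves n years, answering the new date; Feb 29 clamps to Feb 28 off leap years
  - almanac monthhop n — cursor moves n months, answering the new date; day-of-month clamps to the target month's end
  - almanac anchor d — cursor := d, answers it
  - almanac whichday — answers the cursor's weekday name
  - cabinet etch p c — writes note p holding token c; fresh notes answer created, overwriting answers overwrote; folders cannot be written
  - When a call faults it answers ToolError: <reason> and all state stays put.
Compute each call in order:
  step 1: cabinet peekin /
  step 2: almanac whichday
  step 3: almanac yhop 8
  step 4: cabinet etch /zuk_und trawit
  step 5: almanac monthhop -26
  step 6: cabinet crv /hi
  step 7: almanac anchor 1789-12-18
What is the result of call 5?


-- 1. cabinet peekin(p='/') -> []
-- 2. almanac whichday() -> Wednesday
-- 3. almanac yhop(n='8') -> 1802-02-26
-- 4. cabinet etch(p='/zuk_und', c='trawit') -> created
-- 5. almanac monthhop(n='-26') -> 1799-12-26
-- 6. cabinet crv(p='/hi') -> ok
-- 7. almanac anchor(d='1789-12-18') -> 1789-12-18

Answer: 1799-12-26


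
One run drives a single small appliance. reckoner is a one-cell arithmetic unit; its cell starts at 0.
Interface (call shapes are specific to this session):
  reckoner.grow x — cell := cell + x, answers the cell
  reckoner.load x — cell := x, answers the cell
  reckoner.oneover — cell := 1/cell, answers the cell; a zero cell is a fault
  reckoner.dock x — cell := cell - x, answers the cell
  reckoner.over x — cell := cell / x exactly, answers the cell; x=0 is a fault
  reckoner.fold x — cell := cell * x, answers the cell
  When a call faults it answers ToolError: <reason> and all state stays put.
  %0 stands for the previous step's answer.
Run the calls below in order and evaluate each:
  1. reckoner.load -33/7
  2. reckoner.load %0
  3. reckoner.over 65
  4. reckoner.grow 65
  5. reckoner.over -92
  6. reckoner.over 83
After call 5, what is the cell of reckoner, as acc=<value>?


Next I call reckoner.load using x=-33/7, and see -33/7.
Invoking reckoner.load using x=%0, and see -33/7.
I call reckoner.over using x=65, giving -33/455.
Using reckoner.grow using x=65, → 29542/455.
Next I call reckoner.over using x=-92, giving -14771/20930.
Now I run reckoner.over using x=83, giving -14771/1737190.

Answer: acc=-14771/20930


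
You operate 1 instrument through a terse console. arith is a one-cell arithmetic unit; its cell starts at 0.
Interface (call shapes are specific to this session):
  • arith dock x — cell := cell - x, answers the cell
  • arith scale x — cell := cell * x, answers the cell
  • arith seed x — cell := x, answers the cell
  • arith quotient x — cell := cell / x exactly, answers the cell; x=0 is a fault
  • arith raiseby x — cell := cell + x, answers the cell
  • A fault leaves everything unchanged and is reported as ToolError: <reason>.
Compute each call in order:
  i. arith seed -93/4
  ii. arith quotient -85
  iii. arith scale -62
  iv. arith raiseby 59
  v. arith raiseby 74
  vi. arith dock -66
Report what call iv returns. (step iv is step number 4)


! arith seed(-93/4) -> -93/4
! arith quotient(-85) -> 93/340
! arith scale(-62) -> -2883/170
! arith raiseby(59) -> 7147/170
! arith raiseby(74) -> 19727/170
! arith dock(-66) -> 30947/170

Answer: 7147/170


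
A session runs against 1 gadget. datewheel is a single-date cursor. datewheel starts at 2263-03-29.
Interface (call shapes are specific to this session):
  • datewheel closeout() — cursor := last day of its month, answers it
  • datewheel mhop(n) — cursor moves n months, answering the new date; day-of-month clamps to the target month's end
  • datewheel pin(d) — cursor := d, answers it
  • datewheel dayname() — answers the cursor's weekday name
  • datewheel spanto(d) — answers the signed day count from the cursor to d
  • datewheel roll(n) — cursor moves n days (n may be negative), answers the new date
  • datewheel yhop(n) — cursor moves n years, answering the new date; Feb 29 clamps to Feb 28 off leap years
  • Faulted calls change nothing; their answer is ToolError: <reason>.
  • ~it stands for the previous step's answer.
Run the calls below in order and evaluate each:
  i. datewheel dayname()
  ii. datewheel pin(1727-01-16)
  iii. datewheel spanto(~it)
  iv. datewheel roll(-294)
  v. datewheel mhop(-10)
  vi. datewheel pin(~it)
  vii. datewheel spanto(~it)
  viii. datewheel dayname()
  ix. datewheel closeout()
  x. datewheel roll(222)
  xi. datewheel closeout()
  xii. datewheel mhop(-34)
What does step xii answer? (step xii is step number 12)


I try datewheel dayname, and see Sunday.
Calling datewheel pin on d='1727-01-16', which returns 1727-01-16.
Then datewheel spanto on d='~it', — result: 0.
I use datewheel roll on n='-294', and get 1726-03-28.
I use datewheel mhop on n='-10', and see 1725-05-28.
Calling datewheel pin on d='~it': 1725-05-28.
I run datewheel spanto on d='~it', → 0.
Then datewheel dayname(), yielding Monday.
I try datewheel closeout(), and get 1725-05-31.
Then datewheel roll on n='222', yielding 1726-01-08.
I invoke datewheel closeout: 1726-01-31.
Calling datewheel mhop on n='-34', yielding 1723-03-31.

Answer: 1723-03-31


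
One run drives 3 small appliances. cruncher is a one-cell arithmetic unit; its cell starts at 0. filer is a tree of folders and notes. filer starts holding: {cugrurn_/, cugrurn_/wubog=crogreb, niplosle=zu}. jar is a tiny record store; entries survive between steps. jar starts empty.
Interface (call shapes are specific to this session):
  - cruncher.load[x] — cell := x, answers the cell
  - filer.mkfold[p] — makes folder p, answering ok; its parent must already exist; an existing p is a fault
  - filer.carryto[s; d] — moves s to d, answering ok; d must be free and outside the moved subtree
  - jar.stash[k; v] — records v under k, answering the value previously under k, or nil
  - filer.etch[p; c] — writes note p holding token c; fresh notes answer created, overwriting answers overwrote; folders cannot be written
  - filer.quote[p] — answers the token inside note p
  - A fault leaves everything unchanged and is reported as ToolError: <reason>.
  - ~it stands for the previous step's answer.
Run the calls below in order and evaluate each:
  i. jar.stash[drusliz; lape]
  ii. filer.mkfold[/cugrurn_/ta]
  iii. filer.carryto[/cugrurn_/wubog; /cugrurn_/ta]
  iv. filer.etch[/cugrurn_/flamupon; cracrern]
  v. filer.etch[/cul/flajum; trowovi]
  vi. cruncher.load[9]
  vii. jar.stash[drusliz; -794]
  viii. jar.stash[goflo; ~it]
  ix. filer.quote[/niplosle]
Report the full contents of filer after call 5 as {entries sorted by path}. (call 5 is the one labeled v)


;; jar.stash(k='drusliz', v='lape') => nil
;; filer.mkfold(p='/cugrurn_/ta') => ok
;; filer.carryto(s='/cugrurn_/wubog', d='/cugrurn_/ta') => ToolError: exists
;; filer.etch(p='/cugrurn_/flamupon', c='cracrern') => created
;; filer.etch(p='/cul/flajum', c='trowovi') => ToolError: no parent
;; cruncher.load(x='9') => 9
;; jar.stash(k='drusliz', v='-794') => lape
;; jar.stash(k='goflo', v='~it') => nil
;; filer.quote(p='/niplosle') => zu

Answer: {cugrurn_/, cugrurn_/flamupon=cracrern, cugrurn_/ta/, cugrurn_/wubog=crogreb, niplosle=zu}


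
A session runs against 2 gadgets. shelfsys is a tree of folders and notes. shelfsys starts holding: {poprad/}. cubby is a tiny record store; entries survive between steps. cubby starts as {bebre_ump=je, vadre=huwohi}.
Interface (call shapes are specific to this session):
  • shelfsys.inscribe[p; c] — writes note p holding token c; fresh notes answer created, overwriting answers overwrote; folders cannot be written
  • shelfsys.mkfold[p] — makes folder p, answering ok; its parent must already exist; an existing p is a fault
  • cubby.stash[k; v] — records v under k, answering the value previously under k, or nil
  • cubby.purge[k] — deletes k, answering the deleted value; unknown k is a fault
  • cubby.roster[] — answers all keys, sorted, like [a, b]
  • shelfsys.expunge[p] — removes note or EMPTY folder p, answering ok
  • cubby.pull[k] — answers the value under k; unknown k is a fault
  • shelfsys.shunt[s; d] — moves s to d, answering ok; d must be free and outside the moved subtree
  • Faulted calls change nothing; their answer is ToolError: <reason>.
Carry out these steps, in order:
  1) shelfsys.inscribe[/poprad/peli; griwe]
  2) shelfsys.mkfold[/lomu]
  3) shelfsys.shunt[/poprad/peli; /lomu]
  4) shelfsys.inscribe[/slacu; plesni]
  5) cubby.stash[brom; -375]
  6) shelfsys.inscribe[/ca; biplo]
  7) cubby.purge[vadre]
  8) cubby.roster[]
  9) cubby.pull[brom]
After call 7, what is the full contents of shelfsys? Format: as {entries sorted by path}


Answer: {ca=biplo, lomu/, poprad/, poprad/peli=griwe, slacu=plesni}

Derivation:
Act: shelfsys.inscribe[p→/poprad/peli; c→griwe]
Obs: created
Act: shelfsys.mkfold[p→/lomu]
Obs: ok
Act: shelfsys.shunt[s→/poprad/peli; d→/lomu]
Obs: ToolError: exists
Act: shelfsys.inscribe[p→/slacu; c→plesni]
Obs: created
Act: cubby.stash[k→brom; v→-375]
Obs: nil
Act: shelfsys.inscribe[p→/ca; c→biplo]
Obs: created
Act: cubby.purge[k→vadre]
Obs: huwohi
Act: cubby.roster[]
Obs: [bebre_ump, brom]
Act: cubby.pull[k→brom]
Obs: -375


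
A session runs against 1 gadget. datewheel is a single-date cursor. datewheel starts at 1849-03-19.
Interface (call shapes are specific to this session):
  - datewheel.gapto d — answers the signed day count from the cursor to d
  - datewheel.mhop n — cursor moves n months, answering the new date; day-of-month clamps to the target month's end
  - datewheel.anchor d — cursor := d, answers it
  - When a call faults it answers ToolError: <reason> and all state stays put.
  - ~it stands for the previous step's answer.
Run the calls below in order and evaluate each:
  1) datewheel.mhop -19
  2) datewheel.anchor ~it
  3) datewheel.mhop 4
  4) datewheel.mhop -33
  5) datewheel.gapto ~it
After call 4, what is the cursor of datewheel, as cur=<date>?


Answer: cur=1845-03-19

Derivation:
Act: mhop[n=-19]
Obs: 1847-08-19
Act: anchor[d=~it]
Obs: 1847-08-19
Act: mhop[n=4]
Obs: 1847-12-19
Act: mhop[n=-33]
Obs: 1845-03-19
Act: gapto[d=~it]
Obs: 0


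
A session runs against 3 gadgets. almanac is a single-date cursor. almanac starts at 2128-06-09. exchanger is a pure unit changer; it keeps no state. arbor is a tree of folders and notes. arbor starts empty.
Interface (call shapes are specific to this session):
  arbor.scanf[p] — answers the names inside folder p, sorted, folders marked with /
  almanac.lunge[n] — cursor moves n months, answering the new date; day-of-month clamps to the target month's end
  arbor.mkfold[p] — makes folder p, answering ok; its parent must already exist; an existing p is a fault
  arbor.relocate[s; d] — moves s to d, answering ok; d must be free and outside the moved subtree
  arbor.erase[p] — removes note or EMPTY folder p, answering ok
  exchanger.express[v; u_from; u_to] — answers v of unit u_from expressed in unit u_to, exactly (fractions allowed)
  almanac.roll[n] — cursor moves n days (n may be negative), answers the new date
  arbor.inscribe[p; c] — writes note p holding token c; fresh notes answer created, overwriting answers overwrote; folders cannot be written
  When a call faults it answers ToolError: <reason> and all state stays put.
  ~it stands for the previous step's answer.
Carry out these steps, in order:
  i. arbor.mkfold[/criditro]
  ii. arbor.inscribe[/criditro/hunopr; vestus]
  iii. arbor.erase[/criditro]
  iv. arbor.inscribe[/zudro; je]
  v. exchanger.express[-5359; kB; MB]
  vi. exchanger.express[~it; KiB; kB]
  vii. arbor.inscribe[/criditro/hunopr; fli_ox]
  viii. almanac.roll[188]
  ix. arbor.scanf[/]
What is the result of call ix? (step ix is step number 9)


# arbor.mkfold(p='/criditro') ~> ok
# arbor.inscribe(p='/criditro/hunopr', c='vestus') ~> created
# arbor.erase(p='/criditro') ~> ToolError: not empty
# arbor.inscribe(p='/zudro', c='je') ~> created
# exchanger.express(v='-5359', u_from='kB', u_to='MB') ~> -5359/1000
# exchanger.express(v='~it', u_from='KiB', u_to='kB') ~> -85744/15625
# arbor.inscribe(p='/criditro/hunopr', c='fli_ox') ~> overwrote
# almanac.roll(n='188') ~> 2128-12-14
# arbor.scanf(p='/') ~> [criditro/, zudro]

Answer: [criditro/, zudro]


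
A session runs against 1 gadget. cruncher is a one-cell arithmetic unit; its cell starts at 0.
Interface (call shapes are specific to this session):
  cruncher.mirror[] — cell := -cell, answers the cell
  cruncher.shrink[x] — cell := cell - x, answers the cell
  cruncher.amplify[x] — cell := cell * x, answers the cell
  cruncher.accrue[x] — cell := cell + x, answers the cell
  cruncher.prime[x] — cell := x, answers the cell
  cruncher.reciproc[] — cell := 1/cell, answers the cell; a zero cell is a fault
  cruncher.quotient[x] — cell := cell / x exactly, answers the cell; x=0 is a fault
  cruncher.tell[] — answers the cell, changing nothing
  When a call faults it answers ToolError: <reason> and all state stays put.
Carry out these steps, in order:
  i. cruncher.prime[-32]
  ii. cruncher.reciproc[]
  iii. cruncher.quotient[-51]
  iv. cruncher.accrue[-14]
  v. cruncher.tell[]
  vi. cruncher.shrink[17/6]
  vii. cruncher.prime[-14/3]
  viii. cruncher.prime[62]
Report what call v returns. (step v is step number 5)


Answer: -22847/1632

Derivation:
Calling cruncher.prime passing x=-32, and see -32.
I run cruncher.reciproc: -1/32.
I try cruncher.quotient passing x=-51, → 1/1632.
Using cruncher.accrue passing x=-14, and get -22847/1632.
Then cruncher.tell(), which returns -22847/1632.
I run cruncher.shrink passing x=17/6, and see -9157/544.
I try cruncher.prime passing x=-14/3, — result: -14/3.
Using cruncher.prime passing x=62, yielding 62.


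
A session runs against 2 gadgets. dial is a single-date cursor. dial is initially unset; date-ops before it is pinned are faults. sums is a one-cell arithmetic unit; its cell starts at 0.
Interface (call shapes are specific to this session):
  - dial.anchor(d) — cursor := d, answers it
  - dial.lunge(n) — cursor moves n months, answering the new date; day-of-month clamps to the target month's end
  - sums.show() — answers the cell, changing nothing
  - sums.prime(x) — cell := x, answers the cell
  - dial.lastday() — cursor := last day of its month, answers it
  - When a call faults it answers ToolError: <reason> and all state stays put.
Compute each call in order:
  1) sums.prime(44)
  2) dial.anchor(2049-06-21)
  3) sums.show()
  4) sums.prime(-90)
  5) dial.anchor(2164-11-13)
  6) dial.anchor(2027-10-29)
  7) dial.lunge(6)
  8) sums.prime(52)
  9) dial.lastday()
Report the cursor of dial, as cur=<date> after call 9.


CALL prime[x: 44]
RET  44
CALL anchor[d: 2049-06-21]
RET  2049-06-21
CALL show[]
RET  44
CALL prime[x: -90]
RET  -90
CALL anchor[d: 2164-11-13]
RET  2164-11-13
CALL anchor[d: 2027-10-29]
RET  2027-10-29
CALL lunge[n: 6]
RET  2028-04-29
CALL prime[x: 52]
RET  52
CALL lastday[]
RET  2028-04-30

Answer: cur=2028-04-30


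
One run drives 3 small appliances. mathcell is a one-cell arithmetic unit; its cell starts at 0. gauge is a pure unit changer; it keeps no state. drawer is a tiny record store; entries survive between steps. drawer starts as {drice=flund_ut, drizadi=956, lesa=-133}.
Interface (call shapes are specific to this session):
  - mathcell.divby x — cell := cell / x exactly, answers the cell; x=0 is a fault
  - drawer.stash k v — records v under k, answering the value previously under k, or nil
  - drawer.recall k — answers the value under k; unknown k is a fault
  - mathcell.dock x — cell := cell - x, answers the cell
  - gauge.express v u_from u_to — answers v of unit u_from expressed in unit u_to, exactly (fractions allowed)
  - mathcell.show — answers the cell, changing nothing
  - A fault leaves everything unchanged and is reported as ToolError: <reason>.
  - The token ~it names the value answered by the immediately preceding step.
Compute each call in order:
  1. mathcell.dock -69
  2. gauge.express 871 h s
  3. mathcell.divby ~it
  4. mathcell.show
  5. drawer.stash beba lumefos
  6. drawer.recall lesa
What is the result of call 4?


Answer: 23/1045200

Derivation:
Now I run mathcell.dock using x→-69, and see 69.
Calling gauge.express using v→871, u_from→h, u_to→s, and observe 3135600.
Then mathcell.divby using x→~it: 23/1045200.
I call mathcell.show, and observe 23/1045200.
Using drawer.stash using k→beba, v→lumefos, and get nil.
I invoke drawer.recall using k→lesa, and get -133.
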